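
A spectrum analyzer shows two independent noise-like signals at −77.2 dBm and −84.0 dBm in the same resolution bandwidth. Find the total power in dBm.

−76.4 dBm

Convert to linear, add, convert back:
P₁ = 1.91×10⁻¹¹ W, P₂ = 3.98×10⁻¹² W
P_tot = 2.30×10⁻¹¹ W → 10 log₁₀(P_tot / 10⁻³) = −76.4 dBm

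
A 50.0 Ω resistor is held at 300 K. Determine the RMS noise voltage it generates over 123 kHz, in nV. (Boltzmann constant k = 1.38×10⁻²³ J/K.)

V_n = √(4kTRB)
4kTRB = 4 × 1.38×10⁻²³ × 300 × 5.00×10¹ × 1.23×10⁵ = 1.02×10⁻¹³ V²
V_n = √(1.02×10⁻¹³) = 3.19×10⁻⁷ V = 319 nV

319 nV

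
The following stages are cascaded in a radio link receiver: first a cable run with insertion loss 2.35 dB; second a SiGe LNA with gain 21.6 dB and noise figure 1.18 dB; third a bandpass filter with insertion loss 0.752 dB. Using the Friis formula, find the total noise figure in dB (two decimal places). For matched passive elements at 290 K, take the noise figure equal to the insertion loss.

Convert to linear (a loss of L dB is a gain of −L dB): F_i = 10^(NF_i/10), G_i = 10^(G_i,dB/10)
  Stage 1: F_1 = 10^(2.35/10) = 1.718, G_1 = 10^(−2.35/10) = 0.5821
  Stage 2: F_2 = 10^(1.18/10) = 1.312, G_2 = 10^(21.6/10) = 144.5
  Stage 3: F_3 = 10^(0.752/10) = 1.189, G_3 = 10^(−0.752/10) = 0.8410
Friis cascade:
  F = 1.718 + (1.312 − 1)/0.5821 + (1.189 − 1)/84.14 = 2.256
NF = 10 log₁₀(2.256) = 3.53 dB

3.53 dB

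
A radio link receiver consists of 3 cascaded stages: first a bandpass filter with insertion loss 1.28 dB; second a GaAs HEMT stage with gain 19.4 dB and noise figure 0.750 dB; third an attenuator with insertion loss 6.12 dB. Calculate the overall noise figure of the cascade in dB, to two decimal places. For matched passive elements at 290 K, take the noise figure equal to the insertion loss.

Convert to linear (a loss of L dB is a gain of −L dB): F_i = 10^(NF_i/10), G_i = 10^(G_i,dB/10)
  Stage 1: F_1 = 10^(1.28/10) = 1.343, G_1 = 10^(−1.28/10) = 0.7447
  Stage 2: F_2 = 10^(0.750/10) = 1.189, G_2 = 10^(19.4/10) = 87.10
  Stage 3: F_3 = 10^(6.12/10) = 4.093, G_3 = 10^(−6.12/10) = 0.2443
Friis cascade:
  F = 1.343 + (1.189 − 1)/0.7447 + (4.093 − 1)/64.86 = 1.644
NF = 10 log₁₀(1.644) = 2.16 dB

2.16 dB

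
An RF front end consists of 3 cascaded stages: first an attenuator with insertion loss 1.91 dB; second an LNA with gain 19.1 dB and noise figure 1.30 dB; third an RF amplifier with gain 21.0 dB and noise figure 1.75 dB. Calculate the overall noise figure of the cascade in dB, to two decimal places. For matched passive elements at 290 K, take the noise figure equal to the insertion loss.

3.23 dB

Convert to linear (a loss of L dB is a gain of −L dB): F_i = 10^(NF_i/10), G_i = 10^(G_i,dB/10)
  Stage 1: F_1 = 10^(1.91/10) = 1.552, G_1 = 10^(−1.91/10) = 0.6442
  Stage 2: F_2 = 10^(1.30/10) = 1.349, G_2 = 10^(19.1/10) = 81.28
  Stage 3: F_3 = 10^(1.75/10) = 1.496, G_3 = 10^(21.0/10) = 125.9
Friis cascade:
  F = 1.552 + (1.349 − 1)/0.6442 + (1.496 − 1)/52.36 = 2.104
NF = 10 log₁₀(2.104) = 3.23 dB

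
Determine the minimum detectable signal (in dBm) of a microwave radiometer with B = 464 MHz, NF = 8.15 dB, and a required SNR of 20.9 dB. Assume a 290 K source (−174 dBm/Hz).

−58.3 dBm

Sensitivity = −174 + 10 log₁₀(B) + NF + SNR_min
= −174 + 86.67 + 8.15 + 20.9
= −58.28 dBm → −58.3 dBm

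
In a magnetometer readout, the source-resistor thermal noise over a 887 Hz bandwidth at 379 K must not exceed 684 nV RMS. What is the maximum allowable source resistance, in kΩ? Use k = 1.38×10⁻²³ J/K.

Johnson–Nyquist: V_n = √(4kTRB) ⇒ R = V_n² / (4kTB)
4kTB = 4 × 1.38×10⁻²³ × 379 × 8.87×10² = 1.86×10⁻¹⁷
R = (6.84×10⁻⁷)² / 1.86×10⁻¹⁷ = 2.52×10⁴ Ω = 25.2 kΩ

25.2 kΩ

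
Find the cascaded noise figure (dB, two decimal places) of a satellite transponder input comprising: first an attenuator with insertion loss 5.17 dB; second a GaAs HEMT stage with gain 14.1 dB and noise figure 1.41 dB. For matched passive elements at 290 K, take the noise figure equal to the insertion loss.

Convert to linear (a loss of L dB is a gain of −L dB): F_i = 10^(NF_i/10), G_i = 10^(G_i,dB/10)
  Stage 1: F_1 = 10^(5.17/10) = 3.289, G_1 = 10^(−5.17/10) = 0.3041
  Stage 2: F_2 = 10^(1.41/10) = 1.384, G_2 = 10^(14.1/10) = 25.70
Friis cascade:
  F = 3.289 + (1.384 − 1)/0.3041 = 4.550
NF = 10 log₁₀(4.550) = 6.58 dB

6.58 dB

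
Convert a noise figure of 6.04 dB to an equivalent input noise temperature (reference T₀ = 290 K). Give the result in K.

F = 10^(6.04/10) = 4.01791
T_e = (F − 1)·T₀ = (4.01791 − 1) × 290 = 875 K

875 K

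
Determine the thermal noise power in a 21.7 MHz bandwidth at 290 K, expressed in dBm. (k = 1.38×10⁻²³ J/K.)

P_n = kTB = 1.38×10⁻²³ × 290 × 2.17×10⁷ = 8.68×10⁻¹⁴ W
In dBm: 10 log₁₀(8.68×10⁻¹⁴ / 10⁻³) = −100.6 dBm

−100.6 dBm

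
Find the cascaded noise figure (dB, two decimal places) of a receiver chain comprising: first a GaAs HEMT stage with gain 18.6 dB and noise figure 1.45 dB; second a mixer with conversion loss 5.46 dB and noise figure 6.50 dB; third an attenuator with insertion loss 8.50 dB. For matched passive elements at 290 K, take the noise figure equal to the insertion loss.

2.40 dB

Convert to linear (a loss of L dB is a gain of −L dB): F_i = 10^(NF_i/10), G_i = 10^(G_i,dB/10)
  Stage 1: F_1 = 10^(1.45/10) = 1.396, G_1 = 10^(18.6/10) = 72.44
  Stage 2: F_2 = 10^(6.50/10) = 4.467, G_2 = 10^(−5.46/10) = 0.2844
  Stage 3: F_3 = 10^(8.50/10) = 7.079, G_3 = 10^(−8.50/10) = 0.1413
Friis cascade:
  F = 1.396 + (4.467 − 1)/72.44 + (7.079 − 1)/20.61 = 1.739
NF = 10 log₁₀(1.739) = 2.40 dB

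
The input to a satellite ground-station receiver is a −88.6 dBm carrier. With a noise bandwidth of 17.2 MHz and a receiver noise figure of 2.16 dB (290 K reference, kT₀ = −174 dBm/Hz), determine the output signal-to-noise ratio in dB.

10.9 dB

Noise floor: N = −174 + 10 log₁₀(B) + NF
10 log₁₀(1.72×10⁷) = 72.36 dB
N = −174 + 72.36 + 2.16 = −99.48 dBm
SNR = P_sig − N = −88.6 − (−99.48) = 10.88 dB → 10.9 dB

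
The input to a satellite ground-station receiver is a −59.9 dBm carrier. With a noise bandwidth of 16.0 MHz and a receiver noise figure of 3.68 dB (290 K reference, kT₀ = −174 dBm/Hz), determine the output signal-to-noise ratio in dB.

38.4 dB

Noise floor: N = −174 + 10 log₁₀(B) + NF
10 log₁₀(1.60×10⁷) = 72.04 dB
N = −174 + 72.04 + 3.68 = −98.28 dBm
SNR = P_sig − N = −59.9 − (−98.28) = 38.38 dB → 38.4 dB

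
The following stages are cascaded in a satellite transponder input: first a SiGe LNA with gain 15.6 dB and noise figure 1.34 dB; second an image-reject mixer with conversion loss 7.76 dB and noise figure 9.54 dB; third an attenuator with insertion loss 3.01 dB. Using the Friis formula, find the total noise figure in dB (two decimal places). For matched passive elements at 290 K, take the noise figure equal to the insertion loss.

Convert to linear (a loss of L dB is a gain of −L dB): F_i = 10^(NF_i/10), G_i = 10^(G_i,dB/10)
  Stage 1: F_1 = 10^(1.34/10) = 1.361, G_1 = 10^(15.6/10) = 36.31
  Stage 2: F_2 = 10^(9.54/10) = 8.995, G_2 = 10^(−7.76/10) = 0.1675
  Stage 3: F_3 = 10^(3.01/10) = 2.000, G_3 = 10^(−3.01/10) = 0.5000
Friis cascade:
  F = 1.361 + (8.995 − 1)/36.31 + (2.000 − 1)/6.081 = 1.746
NF = 10 log₁₀(1.746) = 2.42 dB

2.42 dB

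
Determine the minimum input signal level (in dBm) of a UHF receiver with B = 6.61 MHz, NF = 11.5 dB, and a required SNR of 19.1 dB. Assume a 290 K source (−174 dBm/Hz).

−75.2 dBm

Sensitivity = −174 + 10 log₁₀(B) + NF + SNR_min
= −174 + 68.2 + 11.5 + 19.1
= −75.2 dBm → −75.2 dBm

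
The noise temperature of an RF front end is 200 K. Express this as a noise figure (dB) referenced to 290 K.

F = 1 + T_e/T₀ = 1 + 200/290 = 1.68966
NF = 10 log₁₀(1.68966) = 2.28 dB

2.28 dB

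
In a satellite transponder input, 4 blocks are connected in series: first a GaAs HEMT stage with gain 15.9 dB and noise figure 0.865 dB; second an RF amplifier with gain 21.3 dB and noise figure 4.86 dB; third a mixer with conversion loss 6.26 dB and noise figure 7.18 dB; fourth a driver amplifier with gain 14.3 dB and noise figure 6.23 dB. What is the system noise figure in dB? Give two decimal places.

Convert to linear (a loss of L dB is a gain of −L dB): F_i = 10^(NF_i/10), G_i = 10^(G_i,dB/10)
  Stage 1: F_1 = 10^(0.865/10) = 1.220, G_1 = 10^(15.9/10) = 38.90
  Stage 2: F_2 = 10^(4.86/10) = 3.062, G_2 = 10^(21.3/10) = 134.9
  Stage 3: F_3 = 10^(7.18/10) = 5.224, G_3 = 10^(−6.26/10) = 0.2366
  Stage 4: F_4 = 10^(6.23/10) = 4.198, G_4 = 10^(14.3/10) = 26.92
Friis cascade:
  F = 1.220 + (3.062 − 1)/38.90 + (5.224 − 1)/5248 + (4.198 − 1)/1242 = 1.277
NF = 10 log₁₀(1.277) = 1.06 dB

1.06 dB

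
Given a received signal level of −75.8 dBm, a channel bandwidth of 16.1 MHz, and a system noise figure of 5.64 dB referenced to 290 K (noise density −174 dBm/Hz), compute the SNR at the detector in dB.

20.5 dB

Noise floor: N = −174 + 10 log₁₀(B) + NF
10 log₁₀(1.61×10⁷) = 72.07 dB
N = −174 + 72.07 + 5.64 = −96.29 dBm
SNR = P_sig − N = −75.8 − (−96.29) = 20.49 dB → 20.5 dB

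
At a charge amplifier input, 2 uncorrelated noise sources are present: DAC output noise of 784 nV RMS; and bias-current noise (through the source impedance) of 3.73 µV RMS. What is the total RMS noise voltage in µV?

3.81 µV

Uncorrelated sources add in power (mean-square): V_tot = √(ΣV_i²)
V_tot = √[(7.84×10⁻⁷)² + (3.73×10⁻⁶)²] = 3.81×10⁻⁶ V = 3.81 µV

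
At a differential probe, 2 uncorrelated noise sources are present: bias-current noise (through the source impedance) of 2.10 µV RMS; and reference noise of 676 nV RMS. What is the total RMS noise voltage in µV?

2.21 µV

Uncorrelated sources add in power (mean-square): V_tot = √(ΣV_i²)
V_tot = √[(2.10×10⁻⁶)² + (6.76×10⁻⁷)²] = 2.21×10⁻⁶ V = 2.21 µV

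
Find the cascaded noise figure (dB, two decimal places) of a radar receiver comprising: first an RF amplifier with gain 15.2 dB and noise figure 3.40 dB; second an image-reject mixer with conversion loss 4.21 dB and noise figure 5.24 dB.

3.54 dB

Convert to linear (a loss of L dB is a gain of −L dB): F_i = 10^(NF_i/10), G_i = 10^(G_i,dB/10)
  Stage 1: F_1 = 10^(3.40/10) = 2.188, G_1 = 10^(15.2/10) = 33.11
  Stage 2: F_2 = 10^(5.24/10) = 3.342, G_2 = 10^(−4.21/10) = 0.3793
Friis cascade:
  F = 2.188 + (3.342 − 1)/33.11 = 2.258
NF = 10 log₁₀(2.258) = 3.54 dB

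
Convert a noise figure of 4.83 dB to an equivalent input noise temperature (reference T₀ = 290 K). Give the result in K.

592 K

F = 10^(4.83/10) = 3.04089
T_e = (F − 1)·T₀ = (3.04089 − 1) × 290 = 592 K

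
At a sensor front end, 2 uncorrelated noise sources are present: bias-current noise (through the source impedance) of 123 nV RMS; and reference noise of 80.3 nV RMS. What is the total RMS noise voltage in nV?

Uncorrelated sources add in power (mean-square): V_tot = √(ΣV_i²)
V_tot = √[(1.23×10⁻⁷)² + (8.03×10⁻⁸)²] = 1.47×10⁻⁷ V = 147 nV

147 nV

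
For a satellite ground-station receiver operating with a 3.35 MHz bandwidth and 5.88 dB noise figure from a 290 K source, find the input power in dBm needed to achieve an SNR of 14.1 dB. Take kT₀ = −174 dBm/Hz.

Sensitivity = −174 + 10 log₁₀(B) + NF + SNR_min
= −174 + 65.25 + 5.88 + 14.1
= −88.77 dBm → −88.8 dBm

−88.8 dBm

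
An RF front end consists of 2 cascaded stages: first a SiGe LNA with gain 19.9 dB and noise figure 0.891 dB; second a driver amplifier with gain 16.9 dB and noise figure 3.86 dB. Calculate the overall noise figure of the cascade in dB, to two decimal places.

Convert to linear (a loss of L dB is a gain of −L dB): F_i = 10^(NF_i/10), G_i = 10^(G_i,dB/10)
  Stage 1: F_1 = 10^(0.891/10) = 1.228, G_1 = 10^(19.9/10) = 97.72
  Stage 2: F_2 = 10^(3.86/10) = 2.432, G_2 = 10^(16.9/10) = 48.98
Friis cascade:
  F = 1.228 + (2.432 − 1)/97.72 = 1.242
NF = 10 log₁₀(1.242) = 0.94 dB

0.94 dB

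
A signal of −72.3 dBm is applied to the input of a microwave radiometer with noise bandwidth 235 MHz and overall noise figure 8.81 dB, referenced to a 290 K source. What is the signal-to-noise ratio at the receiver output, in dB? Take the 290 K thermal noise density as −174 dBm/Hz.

9.2 dB

Noise floor: N = −174 + 10 log₁₀(B) + NF
10 log₁₀(2.35×10⁸) = 83.71 dB
N = −174 + 83.71 + 8.81 = −81.48 dBm
SNR = P_sig − N = −72.3 − (−81.48) = 9.18 dB → 9.2 dB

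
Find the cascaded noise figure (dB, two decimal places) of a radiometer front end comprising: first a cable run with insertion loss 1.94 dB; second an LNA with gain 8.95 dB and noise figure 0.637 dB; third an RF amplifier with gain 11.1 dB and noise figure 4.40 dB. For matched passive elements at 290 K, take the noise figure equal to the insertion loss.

Convert to linear (a loss of L dB is a gain of −L dB): F_i = 10^(NF_i/10), G_i = 10^(G_i,dB/10)
  Stage 1: F_1 = 10^(1.94/10) = 1.563, G_1 = 10^(−1.94/10) = 0.6397
  Stage 2: F_2 = 10^(0.637/10) = 1.158, G_2 = 10^(8.95/10) = 7.852
  Stage 3: F_3 = 10^(4.40/10) = 2.754, G_3 = 10^(11.1/10) = 12.88
Friis cascade:
  F = 1.563 + (1.158 − 1)/0.6397 + (2.754 − 1)/5.023 = 2.159
NF = 10 log₁₀(2.159) = 3.34 dB

3.34 dB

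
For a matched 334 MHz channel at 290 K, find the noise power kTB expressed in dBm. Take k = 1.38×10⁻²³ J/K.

P_n = kTB = 1.38×10⁻²³ × 290 × 3.34×10⁸ = 1.34×10⁻¹² W
In dBm: 10 log₁₀(1.34×10⁻¹² / 10⁻³) = −88.7 dBm

−88.7 dBm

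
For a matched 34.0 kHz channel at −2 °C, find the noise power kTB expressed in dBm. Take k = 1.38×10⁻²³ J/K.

−129.0 dBm

T = −2 °C + 273.15 = 271.15 K
P_n = kTB = 1.38×10⁻²³ × 271.15 × 3.40×10⁴ = 1.27×10⁻¹⁶ W
In dBm: 10 log₁₀(1.27×10⁻¹⁶ / 10⁻³) = −129.0 dBm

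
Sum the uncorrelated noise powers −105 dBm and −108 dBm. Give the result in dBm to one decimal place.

−103.2 dBm

Convert to linear, add, convert back:
P₁ = 3.16×10⁻¹⁴ W, P₂ = 1.58×10⁻¹⁴ W
P_tot = 4.75×10⁻¹⁴ W → 10 log₁₀(P_tot / 10⁻³) = −103.2 dBm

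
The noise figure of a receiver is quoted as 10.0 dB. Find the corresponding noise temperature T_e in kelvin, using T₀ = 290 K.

F = 10^(10.0/10) = 10
T_e = (F − 1)·T₀ = (10 − 1) × 290 = 2610 K

2610 K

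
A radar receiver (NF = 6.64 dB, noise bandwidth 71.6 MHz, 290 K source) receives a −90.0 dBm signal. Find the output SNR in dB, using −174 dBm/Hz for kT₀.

Noise floor: N = −174 + 10 log₁₀(B) + NF
10 log₁₀(7.16×10⁷) = 78.55 dB
N = −174 + 78.55 + 6.64 = −88.81 dBm
SNR = P_sig − N = −90.0 − (−88.81) = −1.19 dB → −1.2 dB

−1.2 dB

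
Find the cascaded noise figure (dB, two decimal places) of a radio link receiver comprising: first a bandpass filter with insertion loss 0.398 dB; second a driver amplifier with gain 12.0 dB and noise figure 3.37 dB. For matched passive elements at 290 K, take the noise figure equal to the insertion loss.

3.77 dB

Convert to linear (a loss of L dB is a gain of −L dB): F_i = 10^(NF_i/10), G_i = 10^(G_i,dB/10)
  Stage 1: F_1 = 10^(0.398/10) = 1.096, G_1 = 10^(−0.398/10) = 0.9124
  Stage 2: F_2 = 10^(3.37/10) = 2.173, G_2 = 10^(12.0/10) = 15.85
Friis cascade:
  F = 1.096 + (2.173 − 1)/0.9124 = 2.381
NF = 10 log₁₀(2.381) = 3.77 dB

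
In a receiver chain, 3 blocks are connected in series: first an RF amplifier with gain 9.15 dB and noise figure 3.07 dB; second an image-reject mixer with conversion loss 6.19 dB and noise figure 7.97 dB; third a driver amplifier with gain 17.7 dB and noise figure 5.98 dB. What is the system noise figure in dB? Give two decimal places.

Convert to linear (a loss of L dB is a gain of −L dB): F_i = 10^(NF_i/10), G_i = 10^(G_i,dB/10)
  Stage 1: F_1 = 10^(3.07/10) = 2.028, G_1 = 10^(9.15/10) = 8.222
  Stage 2: F_2 = 10^(7.97/10) = 6.266, G_2 = 10^(−6.19/10) = 0.2404
  Stage 3: F_3 = 10^(5.98/10) = 3.963, G_3 = 10^(17.7/10) = 58.88
Friis cascade:
  F = 2.028 + (6.266 − 1)/8.222 + (3.963 − 1)/1.977 = 4.167
NF = 10 log₁₀(4.167) = 6.20 dB

6.20 dB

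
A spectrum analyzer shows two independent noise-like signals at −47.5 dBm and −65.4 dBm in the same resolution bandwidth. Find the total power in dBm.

−47.4 dBm

Convert to linear, add, convert back:
P₁ = 1.78×10⁻⁸ W, P₂ = 2.88×10⁻¹⁰ W
P_tot = 1.81×10⁻⁸ W → 10 log₁₀(P_tot / 10⁻³) = −47.4 dBm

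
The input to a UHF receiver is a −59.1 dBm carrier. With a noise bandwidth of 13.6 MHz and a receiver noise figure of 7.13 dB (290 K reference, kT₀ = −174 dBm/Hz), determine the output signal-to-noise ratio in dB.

Noise floor: N = −174 + 10 log₁₀(B) + NF
10 log₁₀(1.36×10⁷) = 71.34 dB
N = −174 + 71.34 + 7.13 = −95.53 dBm
SNR = P_sig − N = −59.1 − (−95.53) = 36.43 dB → 36.4 dB

36.4 dB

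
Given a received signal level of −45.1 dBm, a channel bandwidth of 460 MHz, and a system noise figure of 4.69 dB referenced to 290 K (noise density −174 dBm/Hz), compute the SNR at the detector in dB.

37.6 dB

Noise floor: N = −174 + 10 log₁₀(B) + NF
10 log₁₀(4.60×10⁸) = 86.63 dB
N = −174 + 86.63 + 4.69 = −82.68 dBm
SNR = P_sig − N = −45.1 − (−82.68) = 37.58 dB → 37.6 dB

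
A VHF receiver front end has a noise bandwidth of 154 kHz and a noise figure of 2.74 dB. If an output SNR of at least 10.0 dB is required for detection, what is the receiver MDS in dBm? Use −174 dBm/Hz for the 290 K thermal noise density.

−109.4 dBm

Sensitivity = −174 + 10 log₁₀(B) + NF + SNR_min
= −174 + 51.88 + 2.74 + 10.0
= −109.38 dBm → −109.4 dBm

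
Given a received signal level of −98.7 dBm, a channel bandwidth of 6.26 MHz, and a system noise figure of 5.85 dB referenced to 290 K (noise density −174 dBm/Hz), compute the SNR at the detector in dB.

Noise floor: N = −174 + 10 log₁₀(B) + NF
10 log₁₀(6.26×10⁶) = 67.97 dB
N = −174 + 67.97 + 5.85 = −100.18 dBm
SNR = P_sig − N = −98.7 − (−100.18) = 1.48 dB → 1.5 dB

1.5 dB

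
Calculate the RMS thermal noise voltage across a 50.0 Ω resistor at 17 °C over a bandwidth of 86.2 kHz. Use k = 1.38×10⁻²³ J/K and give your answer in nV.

T = 17 °C + 273.15 = 290.15 K
V_n = √(4kTRB)
4kTRB = 4 × 1.38×10⁻²³ × 290.15 × 5.00×10¹ × 8.62×10⁴ = 6.90×10⁻¹⁴ V²
V_n = √(6.90×10⁻¹⁴) = 2.63×10⁻⁷ V = 263 nV

263 nV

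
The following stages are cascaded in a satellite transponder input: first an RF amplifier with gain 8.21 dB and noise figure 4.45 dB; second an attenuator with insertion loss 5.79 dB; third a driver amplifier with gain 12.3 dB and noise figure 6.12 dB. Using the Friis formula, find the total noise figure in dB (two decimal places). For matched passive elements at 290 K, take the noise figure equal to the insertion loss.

6.97 dB

Convert to linear (a loss of L dB is a gain of −L dB): F_i = 10^(NF_i/10), G_i = 10^(G_i,dB/10)
  Stage 1: F_1 = 10^(4.45/10) = 2.786, G_1 = 10^(8.21/10) = 6.622
  Stage 2: F_2 = 10^(5.79/10) = 3.793, G_2 = 10^(−5.79/10) = 0.2636
  Stage 3: F_3 = 10^(6.12/10) = 4.093, G_3 = 10^(12.3/10) = 16.98
Friis cascade:
  F = 2.786 + (3.793 − 1)/6.622 + (4.093 − 1)/1.746 = 4.979
NF = 10 log₁₀(4.979) = 6.97 dB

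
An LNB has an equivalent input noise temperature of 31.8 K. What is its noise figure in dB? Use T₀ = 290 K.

0.452 dB

F = 1 + T_e/T₀ = 1 + 31.8/290 = 1.10966
NF = 10 log₁₀(1.10966) = 0.452 dB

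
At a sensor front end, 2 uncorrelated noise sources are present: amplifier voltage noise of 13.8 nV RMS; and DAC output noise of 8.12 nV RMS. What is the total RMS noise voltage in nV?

16.0 nV

Uncorrelated sources add in power (mean-square): V_tot = √(ΣV_i²)
V_tot = √[(1.38×10⁻⁸)² + (8.12×10⁻⁹)²] = 1.60×10⁻⁸ V = 16.0 nV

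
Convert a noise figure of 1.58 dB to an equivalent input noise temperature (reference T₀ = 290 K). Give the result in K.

F = 10^(1.58/10) = 1.4388
T_e = (F − 1)·T₀ = (1.4388 − 1) × 290 = 127 K

127 K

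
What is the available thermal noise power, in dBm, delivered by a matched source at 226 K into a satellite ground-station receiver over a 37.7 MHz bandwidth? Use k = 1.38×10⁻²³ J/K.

P_n = kTB = 1.38×10⁻²³ × 226 × 3.77×10⁷ = 1.18×10⁻¹³ W
In dBm: 10 log₁₀(1.18×10⁻¹³ / 10⁻³) = −99.3 dBm

−99.3 dBm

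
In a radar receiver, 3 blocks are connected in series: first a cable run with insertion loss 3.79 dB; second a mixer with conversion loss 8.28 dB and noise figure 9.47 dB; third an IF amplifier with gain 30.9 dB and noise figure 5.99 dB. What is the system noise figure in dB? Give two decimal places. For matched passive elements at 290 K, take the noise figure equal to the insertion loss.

Convert to linear (a loss of L dB is a gain of −L dB): F_i = 10^(NF_i/10), G_i = 10^(G_i,dB/10)
  Stage 1: F_1 = 10^(3.79/10) = 2.393, G_1 = 10^(−3.79/10) = 0.4178
  Stage 2: F_2 = 10^(9.47/10) = 8.851, G_2 = 10^(−8.28/10) = 0.1486
  Stage 3: F_3 = 10^(5.99/10) = 3.972, G_3 = 10^(30.9/10) = 1230
Friis cascade:
  F = 2.393 + (8.851 − 1)/0.4178 + (3.972 − 1)/0.06209 = 69.05
NF = 10 log₁₀(69.05) = 18.39 dB

18.39 dB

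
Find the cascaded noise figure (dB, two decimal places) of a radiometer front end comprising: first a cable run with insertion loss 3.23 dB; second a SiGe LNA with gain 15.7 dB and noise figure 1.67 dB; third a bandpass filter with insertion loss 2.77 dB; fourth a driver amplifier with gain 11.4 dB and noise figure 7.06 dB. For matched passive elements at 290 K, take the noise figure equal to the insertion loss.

5.54 dB

Convert to linear (a loss of L dB is a gain of −L dB): F_i = 10^(NF_i/10), G_i = 10^(G_i,dB/10)
  Stage 1: F_1 = 10^(3.23/10) = 2.104, G_1 = 10^(−3.23/10) = 0.4753
  Stage 2: F_2 = 10^(1.67/10) = 1.469, G_2 = 10^(15.7/10) = 37.15
  Stage 3: F_3 = 10^(2.77/10) = 1.892, G_3 = 10^(−2.77/10) = 0.5284
  Stage 4: F_4 = 10^(7.06/10) = 5.082, G_4 = 10^(11.4/10) = 13.80
Friis cascade:
  F = 2.104 + (1.469 − 1)/0.4753 + (1.892 − 1)/17.66 + (5.082 − 1)/9.333 = 3.578
NF = 10 log₁₀(3.578) = 5.54 dB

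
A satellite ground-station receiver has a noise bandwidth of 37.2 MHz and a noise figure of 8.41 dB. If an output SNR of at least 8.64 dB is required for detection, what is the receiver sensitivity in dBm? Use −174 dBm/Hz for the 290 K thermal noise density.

−81.2 dBm

Sensitivity = −174 + 10 log₁₀(B) + NF + SNR_min
= −174 + 75.71 + 8.41 + 8.64
= −81.24 dBm → −81.2 dBm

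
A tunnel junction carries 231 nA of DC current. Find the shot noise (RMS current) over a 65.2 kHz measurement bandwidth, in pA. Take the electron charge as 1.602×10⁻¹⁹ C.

I_n = √(2qI·B)
2qI·B = 2 × 1.602×10⁻¹⁹ × 2.31×10⁻⁷ × 6.52×10⁴ = 4.83×10⁻²¹ A²
I_n = √(4.83×10⁻²¹) = 6.95×10⁻¹¹ A = 69.5 pA

69.5 pA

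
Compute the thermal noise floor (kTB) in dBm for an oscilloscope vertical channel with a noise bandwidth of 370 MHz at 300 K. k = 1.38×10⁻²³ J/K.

−88.1 dBm

P_n = kTB = 1.38×10⁻²³ × 300 × 3.70×10⁸ = 1.53×10⁻¹² W
In dBm: 10 log₁₀(1.53×10⁻¹² / 10⁻³) = −88.1 dBm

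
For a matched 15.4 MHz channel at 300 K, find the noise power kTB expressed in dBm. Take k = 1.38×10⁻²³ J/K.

−102.0 dBm

P_n = kTB = 1.38×10⁻²³ × 300 × 1.54×10⁷ = 6.38×10⁻¹⁴ W
In dBm: 10 log₁₀(6.38×10⁻¹⁴ / 10⁻³) = −102.0 dBm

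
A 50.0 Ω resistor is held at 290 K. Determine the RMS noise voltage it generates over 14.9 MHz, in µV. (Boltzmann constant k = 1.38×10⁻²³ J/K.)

V_n = √(4kTRB)
4kTRB = 4 × 1.38×10⁻²³ × 290 × 5.00×10¹ × 1.49×10⁷ = 1.19×10⁻¹¹ V²
V_n = √(1.19×10⁻¹¹) = 3.45×10⁻⁶ V = 3.45 µV

3.45 µV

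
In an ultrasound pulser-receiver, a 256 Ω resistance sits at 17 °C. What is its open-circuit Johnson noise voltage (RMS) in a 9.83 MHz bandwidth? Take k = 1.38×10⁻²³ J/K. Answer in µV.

6.35 µV

T = 17 °C + 273.15 = 290.15 K
V_n = √(4kTRB)
4kTRB = 4 × 1.38×10⁻²³ × 290.15 × 2.56×10² × 9.83×10⁶ = 4.03×10⁻¹¹ V²
V_n = √(4.03×10⁻¹¹) = 6.35×10⁻⁶ V = 6.35 µV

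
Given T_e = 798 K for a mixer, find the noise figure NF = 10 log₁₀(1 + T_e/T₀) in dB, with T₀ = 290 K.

5.74 dB

F = 1 + T_e/T₀ = 1 + 798/290 = 3.75172
NF = 10 log₁₀(3.75172) = 5.74 dB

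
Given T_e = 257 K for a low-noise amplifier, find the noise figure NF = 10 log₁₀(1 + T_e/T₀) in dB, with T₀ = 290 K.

2.76 dB

F = 1 + T_e/T₀ = 1 + 257/290 = 1.88621
NF = 10 log₁₀(1.88621) = 2.76 dB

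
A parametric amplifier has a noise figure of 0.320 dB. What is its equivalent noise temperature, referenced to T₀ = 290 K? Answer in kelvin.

F = 10^(0.320/10) = 1.07647
T_e = (F − 1)·T₀ = (1.07647 − 1) × 290 = 22.2 K

22.2 K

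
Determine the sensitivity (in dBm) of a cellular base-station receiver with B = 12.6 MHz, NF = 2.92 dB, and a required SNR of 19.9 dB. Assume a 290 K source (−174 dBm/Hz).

Sensitivity = −174 + 10 log₁₀(B) + NF + SNR_min
= −174 + 71 + 2.92 + 19.9
= −80.18 dBm → −80.2 dBm

−80.2 dBm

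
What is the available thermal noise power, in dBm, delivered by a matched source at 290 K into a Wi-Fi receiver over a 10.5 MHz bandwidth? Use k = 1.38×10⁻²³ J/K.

P_n = kTB = 1.38×10⁻²³ × 290 × 1.05×10⁷ = 4.20×10⁻¹⁴ W
In dBm: 10 log₁₀(4.20×10⁻¹⁴ / 10⁻³) = −103.8 dBm

−103.8 dBm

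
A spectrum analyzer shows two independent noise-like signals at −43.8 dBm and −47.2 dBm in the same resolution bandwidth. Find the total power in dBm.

Convert to linear, add, convert back:
P₁ = 4.17×10⁻⁸ W, P₂ = 1.91×10⁻⁸ W
P_tot = 6.07×10⁻⁸ W → 10 log₁₀(P_tot / 10⁻³) = −42.2 dBm

−42.2 dBm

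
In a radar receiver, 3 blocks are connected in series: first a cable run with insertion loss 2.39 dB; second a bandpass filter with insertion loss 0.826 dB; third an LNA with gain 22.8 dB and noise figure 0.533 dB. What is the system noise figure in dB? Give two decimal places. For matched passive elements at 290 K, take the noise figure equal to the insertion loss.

3.75 dB

Convert to linear (a loss of L dB is a gain of −L dB): F_i = 10^(NF_i/10), G_i = 10^(G_i,dB/10)
  Stage 1: F_1 = 10^(2.39/10) = 1.734, G_1 = 10^(−2.39/10) = 0.5768
  Stage 2: F_2 = 10^(0.826/10) = 1.209, G_2 = 10^(−0.826/10) = 0.8268
  Stage 3: F_3 = 10^(0.533/10) = 1.131, G_3 = 10^(22.8/10) = 190.5
Friis cascade:
  F = 1.734 + (1.209 − 1)/0.5768 + (1.131 − 1)/0.4769 = 2.371
NF = 10 log₁₀(2.371) = 3.75 dB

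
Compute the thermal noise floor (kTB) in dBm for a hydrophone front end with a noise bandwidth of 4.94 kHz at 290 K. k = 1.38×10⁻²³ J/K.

−137.0 dBm

P_n = kTB = 1.38×10⁻²³ × 290 × 4.94×10³ = 1.98×10⁻¹⁷ W
In dBm: 10 log₁₀(1.98×10⁻¹⁷ / 10⁻³) = −137.0 dBm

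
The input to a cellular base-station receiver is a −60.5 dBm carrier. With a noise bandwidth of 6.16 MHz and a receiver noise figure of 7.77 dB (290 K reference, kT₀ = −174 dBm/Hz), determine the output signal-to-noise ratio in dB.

Noise floor: N = −174 + 10 log₁₀(B) + NF
10 log₁₀(6.16×10⁶) = 67.9 dB
N = −174 + 67.9 + 7.77 = −98.33 dBm
SNR = P_sig − N = −60.5 − (−98.33) = 37.83 dB → 37.8 dB

37.8 dB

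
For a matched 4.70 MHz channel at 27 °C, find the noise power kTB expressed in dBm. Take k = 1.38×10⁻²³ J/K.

T = 27 °C + 273.15 = 300.15 K
P_n = kTB = 1.38×10⁻²³ × 300.15 × 4.70×10⁶ = 1.95×10⁻¹⁴ W
In dBm: 10 log₁₀(1.95×10⁻¹⁴ / 10⁻³) = −107.1 dBm

−107.1 dBm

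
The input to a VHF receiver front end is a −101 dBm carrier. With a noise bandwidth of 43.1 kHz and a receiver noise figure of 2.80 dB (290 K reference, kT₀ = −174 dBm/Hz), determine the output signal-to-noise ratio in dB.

23.9 dB

Noise floor: N = −174 + 10 log₁₀(B) + NF
10 log₁₀(4.31×10⁴) = 46.34 dB
N = −174 + 46.34 + 2.80 = −124.86 dBm
SNR = P_sig − N = −101 − (−124.86) = 23.86 dB → 23.9 dB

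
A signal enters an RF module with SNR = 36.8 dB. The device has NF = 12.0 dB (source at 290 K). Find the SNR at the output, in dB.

By definition F = SNR_in/SNR_out, so in dB: SNR_out = SNR_in − NF
SNR_out = 36.8 − 12.0 = 24.8 dB

24.8 dB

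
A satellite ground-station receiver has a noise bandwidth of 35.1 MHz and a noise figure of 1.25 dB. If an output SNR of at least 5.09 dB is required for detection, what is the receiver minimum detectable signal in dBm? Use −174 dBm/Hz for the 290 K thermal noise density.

−92.2 dBm

Sensitivity = −174 + 10 log₁₀(B) + NF + SNR_min
= −174 + 75.45 + 1.25 + 5.09
= −92.21 dBm → −92.2 dBm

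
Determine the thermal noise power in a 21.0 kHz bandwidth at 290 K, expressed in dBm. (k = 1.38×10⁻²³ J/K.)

P_n = kTB = 1.38×10⁻²³ × 290 × 2.10×10⁴ = 8.40×10⁻¹⁷ W
In dBm: 10 log₁₀(8.40×10⁻¹⁷ / 10⁻³) = −130.8 dBm

−130.8 dBm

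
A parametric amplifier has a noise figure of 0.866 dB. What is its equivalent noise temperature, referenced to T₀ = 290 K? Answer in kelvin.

F = 10^(0.866/10) = 1.22067
T_e = (F − 1)·T₀ = (1.22067 − 1) × 290 = 64.0 K

64.0 K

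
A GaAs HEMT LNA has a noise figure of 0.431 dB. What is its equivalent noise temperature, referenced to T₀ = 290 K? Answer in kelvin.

30.3 K

F = 10^(0.431/10) = 1.10433
T_e = (F − 1)·T₀ = (1.10433 − 1) × 290 = 30.3 K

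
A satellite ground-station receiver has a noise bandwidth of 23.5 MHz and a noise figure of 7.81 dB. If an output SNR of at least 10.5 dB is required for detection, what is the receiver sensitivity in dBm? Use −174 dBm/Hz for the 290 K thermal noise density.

−82.0 dBm

Sensitivity = −174 + 10 log₁₀(B) + NF + SNR_min
= −174 + 73.71 + 7.81 + 10.5
= −81.98 dBm → −82.0 dBm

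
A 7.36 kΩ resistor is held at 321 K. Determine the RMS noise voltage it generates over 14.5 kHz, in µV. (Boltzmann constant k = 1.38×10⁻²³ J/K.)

1.38 µV

V_n = √(4kTRB)
4kTRB = 4 × 1.38×10⁻²³ × 321 × 7.36×10³ × 1.45×10⁴ = 1.89×10⁻¹² V²
V_n = √(1.89×10⁻¹²) = 1.38×10⁻⁶ V = 1.38 µV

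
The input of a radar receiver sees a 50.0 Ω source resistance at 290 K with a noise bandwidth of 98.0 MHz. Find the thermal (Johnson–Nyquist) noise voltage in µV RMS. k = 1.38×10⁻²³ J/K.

8.86 µV

V_n = √(4kTRB)
4kTRB = 4 × 1.38×10⁻²³ × 290 × 5.00×10¹ × 9.80×10⁷ = 7.84×10⁻¹¹ V²
V_n = √(7.84×10⁻¹¹) = 8.86×10⁻⁶ V = 8.86 µV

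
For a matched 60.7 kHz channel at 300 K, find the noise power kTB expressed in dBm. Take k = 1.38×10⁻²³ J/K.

P_n = kTB = 1.38×10⁻²³ × 300 × 6.07×10⁴ = 2.51×10⁻¹⁶ W
In dBm: 10 log₁₀(2.51×10⁻¹⁶ / 10⁻³) = −126.0 dBm

−126.0 dBm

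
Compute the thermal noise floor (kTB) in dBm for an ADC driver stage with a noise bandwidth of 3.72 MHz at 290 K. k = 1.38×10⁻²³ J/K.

P_n = kTB = 1.38×10⁻²³ × 290 × 3.72×10⁶ = 1.49×10⁻¹⁴ W
In dBm: 10 log₁₀(1.49×10⁻¹⁴ / 10⁻³) = −108.3 dBm

−108.3 dBm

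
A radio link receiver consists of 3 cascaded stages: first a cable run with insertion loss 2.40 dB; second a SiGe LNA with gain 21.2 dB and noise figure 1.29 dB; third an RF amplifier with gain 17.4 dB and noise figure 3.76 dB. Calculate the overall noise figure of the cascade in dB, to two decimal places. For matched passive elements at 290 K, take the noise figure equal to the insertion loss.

Convert to linear (a loss of L dB is a gain of −L dB): F_i = 10^(NF_i/10), G_i = 10^(G_i,dB/10)
  Stage 1: F_1 = 10^(2.40/10) = 1.738, G_1 = 10^(−2.40/10) = 0.5754
  Stage 2: F_2 = 10^(1.29/10) = 1.346, G_2 = 10^(21.2/10) = 131.8
  Stage 3: F_3 = 10^(3.76/10) = 2.377, G_3 = 10^(17.4/10) = 54.95
Friis cascade:
  F = 1.738 + (1.346 − 1)/0.5754 + (2.377 − 1)/75.86 = 2.357
NF = 10 log₁₀(2.357) = 3.72 dB

3.72 dB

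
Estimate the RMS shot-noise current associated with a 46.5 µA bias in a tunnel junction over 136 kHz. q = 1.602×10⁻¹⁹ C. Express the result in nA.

1.42 nA

I_n = √(2qI·B)
2qI·B = 2 × 1.602×10⁻¹⁹ × 4.65×10⁻⁵ × 1.36×10⁵ = 2.03×10⁻¹⁸ A²
I_n = √(2.03×10⁻¹⁸) = 1.42×10⁻⁹ A = 1.42 nA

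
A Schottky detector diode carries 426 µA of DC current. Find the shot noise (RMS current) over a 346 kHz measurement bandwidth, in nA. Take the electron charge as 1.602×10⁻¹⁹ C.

6.87 nA

I_n = √(2qI·B)
2qI·B = 2 × 1.602×10⁻¹⁹ × 4.26×10⁻⁴ × 3.46×10⁵ = 4.72×10⁻¹⁷ A²
I_n = √(4.72×10⁻¹⁷) = 6.87×10⁻⁹ A = 6.87 nA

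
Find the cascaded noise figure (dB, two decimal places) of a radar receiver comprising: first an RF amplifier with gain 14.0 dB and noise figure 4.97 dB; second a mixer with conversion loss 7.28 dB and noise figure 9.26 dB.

Convert to linear (a loss of L dB is a gain of −L dB): F_i = 10^(NF_i/10), G_i = 10^(G_i,dB/10)
  Stage 1: F_1 = 10^(4.97/10) = 3.141, G_1 = 10^(14.0/10) = 25.12
  Stage 2: F_2 = 10^(9.26/10) = 8.433, G_2 = 10^(−7.28/10) = 0.1871
Friis cascade:
  F = 3.141 + (8.433 − 1)/25.12 = 3.436
NF = 10 log₁₀(3.436) = 5.36 dB

5.36 dB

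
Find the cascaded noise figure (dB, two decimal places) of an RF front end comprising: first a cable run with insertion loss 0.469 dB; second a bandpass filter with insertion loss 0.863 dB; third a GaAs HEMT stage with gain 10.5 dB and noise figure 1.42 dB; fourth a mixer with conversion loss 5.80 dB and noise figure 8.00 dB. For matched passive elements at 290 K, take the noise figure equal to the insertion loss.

4.03 dB

Convert to linear (a loss of L dB is a gain of −L dB): F_i = 10^(NF_i/10), G_i = 10^(G_i,dB/10)
  Stage 1: F_1 = 10^(0.469/10) = 1.114, G_1 = 10^(−0.469/10) = 0.8976
  Stage 2: F_2 = 10^(0.863/10) = 1.220, G_2 = 10^(−0.863/10) = 0.8198
  Stage 3: F_3 = 10^(1.42/10) = 1.387, G_3 = 10^(10.5/10) = 11.22
  Stage 4: F_4 = 10^(8.00/10) = 6.310, G_4 = 10^(−5.80/10) = 0.2630
Friis cascade:
  F = 1.114 + (1.220 − 1)/0.8976 + (1.387 − 1)/0.7359 + (6.310 − 1)/8.257 = 2.528
NF = 10 log₁₀(2.528) = 4.03 dB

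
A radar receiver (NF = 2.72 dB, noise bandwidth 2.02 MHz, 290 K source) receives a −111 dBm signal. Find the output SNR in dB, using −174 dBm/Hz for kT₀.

−2.8 dB

Noise floor: N = −174 + 10 log₁₀(B) + NF
10 log₁₀(2.02×10⁶) = 63.05 dB
N = −174 + 63.05 + 2.72 = −108.23 dBm
SNR = P_sig − N = −111 − (−108.23) = −2.77 dB → −2.8 dB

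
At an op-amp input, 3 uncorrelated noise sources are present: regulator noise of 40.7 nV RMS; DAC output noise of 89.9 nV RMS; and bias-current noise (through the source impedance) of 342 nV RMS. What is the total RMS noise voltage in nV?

Uncorrelated sources add in power (mean-square): V_tot = √(ΣV_i²)
V_tot = √[(4.07×10⁻⁸)² + (8.99×10⁻⁸)² + (3.42×10⁻⁷)²] = 3.56×10⁻⁷ V = 356 nV

356 nV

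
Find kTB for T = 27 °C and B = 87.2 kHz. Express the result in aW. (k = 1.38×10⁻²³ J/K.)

T = 27 °C + 273.15 = 300.15 K
P_n = kTB = 1.38×10⁻²³ × 300.15 × 8.72×10⁴ = 3.61×10⁻¹⁶ W = 361 aW

361 aW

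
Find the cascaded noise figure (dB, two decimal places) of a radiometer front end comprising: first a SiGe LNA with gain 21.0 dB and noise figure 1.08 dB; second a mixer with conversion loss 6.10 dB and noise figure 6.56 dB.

Convert to linear (a loss of L dB is a gain of −L dB): F_i = 10^(NF_i/10), G_i = 10^(G_i,dB/10)
  Stage 1: F_1 = 10^(1.08/10) = 1.282, G_1 = 10^(21.0/10) = 125.9
  Stage 2: F_2 = 10^(6.56/10) = 4.529, G_2 = 10^(−6.10/10) = 0.2455
Friis cascade:
  F = 1.282 + (4.529 − 1)/125.9 = 1.310
NF = 10 log₁₀(1.310) = 1.17 dB

1.17 dB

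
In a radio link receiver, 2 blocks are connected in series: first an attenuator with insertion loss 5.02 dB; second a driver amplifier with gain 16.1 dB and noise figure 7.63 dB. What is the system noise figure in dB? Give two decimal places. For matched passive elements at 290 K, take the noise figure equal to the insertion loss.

Convert to linear (a loss of L dB is a gain of −L dB): F_i = 10^(NF_i/10), G_i = 10^(G_i,dB/10)
  Stage 1: F_1 = 10^(5.02/10) = 3.177, G_1 = 10^(−5.02/10) = 0.3148
  Stage 2: F_2 = 10^(7.63/10) = 5.794, G_2 = 10^(16.1/10) = 40.74
Friis cascade:
  F = 3.177 + (5.794 − 1)/0.3148 = 18.41
NF = 10 log₁₀(18.41) = 12.65 dB

12.65 dB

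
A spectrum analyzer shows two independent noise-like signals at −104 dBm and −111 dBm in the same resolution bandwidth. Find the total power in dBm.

Convert to linear, add, convert back:
P₁ = 3.98×10⁻¹⁴ W, P₂ = 7.94×10⁻¹⁵ W
P_tot = 4.78×10⁻¹⁴ W → 10 log₁₀(P_tot / 10⁻³) = −103.2 dBm

−103.2 dBm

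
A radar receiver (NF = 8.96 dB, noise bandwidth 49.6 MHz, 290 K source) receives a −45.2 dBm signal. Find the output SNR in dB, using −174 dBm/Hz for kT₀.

Noise floor: N = −174 + 10 log₁₀(B) + NF
10 log₁₀(4.96×10⁷) = 76.95 dB
N = −174 + 76.95 + 8.96 = −88.09 dBm
SNR = P_sig − N = −45.2 − (−88.09) = 42.89 dB → 42.9 dB

42.9 dB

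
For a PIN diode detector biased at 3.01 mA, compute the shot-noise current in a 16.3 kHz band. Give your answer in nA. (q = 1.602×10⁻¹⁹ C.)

I_n = √(2qI·B)
2qI·B = 2 × 1.602×10⁻¹⁹ × 3.01×10⁻³ × 1.63×10⁴ = 1.57×10⁻¹⁷ A²
I_n = √(1.57×10⁻¹⁷) = 3.96×10⁻⁹ A = 3.96 nA

3.96 nA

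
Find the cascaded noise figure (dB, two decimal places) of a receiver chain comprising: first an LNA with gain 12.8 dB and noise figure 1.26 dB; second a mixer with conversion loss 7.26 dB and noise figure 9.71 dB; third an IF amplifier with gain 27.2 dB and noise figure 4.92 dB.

3.73 dB

Convert to linear (a loss of L dB is a gain of −L dB): F_i = 10^(NF_i/10), G_i = 10^(G_i,dB/10)
  Stage 1: F_1 = 10^(1.26/10) = 1.337, G_1 = 10^(12.8/10) = 19.05
  Stage 2: F_2 = 10^(9.71/10) = 9.354, G_2 = 10^(−7.26/10) = 0.1879
  Stage 3: F_3 = 10^(4.92/10) = 3.105, G_3 = 10^(27.2/10) = 524.8
Friis cascade:
  F = 1.337 + (9.354 − 1)/19.05 + (3.105 − 1)/3.581 = 2.363
NF = 10 log₁₀(2.363) = 3.73 dB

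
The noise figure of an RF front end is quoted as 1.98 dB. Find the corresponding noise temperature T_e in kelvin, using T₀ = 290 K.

F = 10^(1.98/10) = 1.57761
T_e = (F − 1)·T₀ = (1.57761 − 1) × 290 = 168 K

168 K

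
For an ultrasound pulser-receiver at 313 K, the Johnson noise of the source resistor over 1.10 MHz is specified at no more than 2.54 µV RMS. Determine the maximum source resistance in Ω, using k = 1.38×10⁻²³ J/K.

339 Ω

Johnson–Nyquist: V_n = √(4kTRB) ⇒ R = V_n² / (4kTB)
4kTB = 4 × 1.38×10⁻²³ × 313 × 1.10×10⁶ = 1.90×10⁻¹⁴
R = (2.54×10⁻⁶)² / 1.90×10⁻¹⁴ = 3.39×10² Ω = 339 Ω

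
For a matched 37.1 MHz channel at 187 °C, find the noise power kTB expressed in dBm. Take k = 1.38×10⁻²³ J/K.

−96.3 dBm

T = 187 °C + 273.15 = 460.15 K
P_n = kTB = 1.38×10⁻²³ × 460.15 × 3.71×10⁷ = 2.36×10⁻¹³ W
In dBm: 10 log₁₀(2.36×10⁻¹³ / 10⁻³) = −96.3 dBm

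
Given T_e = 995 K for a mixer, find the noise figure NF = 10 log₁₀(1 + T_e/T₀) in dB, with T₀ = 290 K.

F = 1 + T_e/T₀ = 1 + 995/290 = 4.43103
NF = 10 log₁₀(4.43103) = 6.47 dB

6.47 dB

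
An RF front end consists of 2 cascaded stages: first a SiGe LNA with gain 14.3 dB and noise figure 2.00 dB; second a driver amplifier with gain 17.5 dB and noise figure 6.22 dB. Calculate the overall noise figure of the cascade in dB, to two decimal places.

2.31 dB

Convert to linear (a loss of L dB is a gain of −L dB): F_i = 10^(NF_i/10), G_i = 10^(G_i,dB/10)
  Stage 1: F_1 = 10^(2.00/10) = 1.585, G_1 = 10^(14.3/10) = 26.92
  Stage 2: F_2 = 10^(6.22/10) = 4.188, G_2 = 10^(17.5/10) = 56.23
Friis cascade:
  F = 1.585 + (4.188 − 1)/26.92 = 1.703
NF = 10 log₁₀(1.703) = 2.31 dB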